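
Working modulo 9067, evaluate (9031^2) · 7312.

1337

(9031)^2 ≡ 1296 (mod 9067)
1296 · 7312 = 9476352 ≡ 1337 (mod 9067)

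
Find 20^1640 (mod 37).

7

Using repeated squaring:
1640 in binary is 11001101000, i.e. 1640 = 1024 + 512 + 64 + 32 + 8.
20^1 ≡ 20 (mod 37)
20^2 ≡ 20^2 = 400 ≡ 30 (mod 37)
20^4 ≡ 30^2 = 900 ≡ 12 (mod 37)
20^8 ≡ 12^2 = 144 ≡ 33 (mod 37)
20^16 ≡ 33^2 = 1089 ≡ 16 (mod 37)
20^32 ≡ 16^2 = 256 ≡ 34 (mod 37)
20^64 ≡ 34^2 = 1156 ≡ 9 (mod 37)
20^128 ≡ 9^2 = 81 ≡ 7 (mod 37)
20^256 ≡ 7^2 = 49 ≡ 12 (mod 37)
20^512 ≡ 12^2 = 144 ≡ 33 (mod 37)
20^1024 ≡ 33^2 = 1089 ≡ 16 (mod 37)
20^1640 = 20^1024 × 20^512 × 20^64 × 20^32 × 20^8 ≡ 16 × 33 × 9 × 34 × 33 (mod 37).
Accumulate the product:
16 × 33 = 528 ≡ 10
10 × 9 = 90 ≡ 16
16 × 34 = 544 ≡ 26
26 × 33 = 858 ≡ 7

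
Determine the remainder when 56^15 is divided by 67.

22

15 in binary is 1111, i.e. 15 = 8 + 4 + 2 + 1.
56^1 ≡ 56 (mod 67)
56^2 ≡ 56^2 = 3136 ≡ 54 (mod 67)
56^4 ≡ 54^2 = 2916 ≡ 35 (mod 67)
56^8 ≡ 35^2 = 1225 ≡ 19 (mod 67)
56^15 = 56^8 * 56^4 * 56^2 * 56^1 ≡ 19 * 35 * 54 * 56 (mod 67).
Accumulate the product:
19 * 35 = 665 ≡ 62
62 * 54 = 3348 ≡ 65
65 * 56 = 3640 ≡ 22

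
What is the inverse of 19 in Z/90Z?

19

Run the extended Euclidean algorithm:
90 = 4×19 + 14
19 = 1×14 + 5
14 = 2×5 + 4
5 = 1×4 + 1
4 = 4×1 + 0
gcd(19, 90) = 1, so the inverse exists.
Bézout: 1 = −4×90 + 19×19.
So 19⁻¹ ≡ 19 (mod 90).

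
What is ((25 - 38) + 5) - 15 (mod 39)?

25 - 38 = -13 ≡ 26 (mod 39)
26 + 5 = 31
31 - 15 = 16

16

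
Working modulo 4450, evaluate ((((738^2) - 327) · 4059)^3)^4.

1491

(738)^2 ≡ 1744 (mod 4450)
1744 - 327 = 1417
1417 · 4059 = 5751603 ≡ 2203 (mod 4450)
(2203)^3 ≡ 477 (mod 4450)
(477)^4 ≡ 1491 (mod 4450)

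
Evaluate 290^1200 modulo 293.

135

By square-and-multiply:
1200 in binary is 10010110000, i.e. 1200 = 1024 + 128 + 32 + 16.
290^1 ≡ 290 (mod 293)
290^2 ≡ 290^2 = 84100 ≡ 9 (mod 293)
290^4 ≡ 9^2 = 81 (mod 293)
290^8 ≡ 81^2 = 6561 ≡ 115 (mod 293)
290^16 ≡ 115^2 = 13225 ≡ 40 (mod 293)
290^32 ≡ 40^2 = 1600 ≡ 135 (mod 293)
290^64 ≡ 135^2 = 18225 ≡ 59 (mod 293)
290^128 ≡ 59^2 = 3481 ≡ 258 (mod 293)
290^256 ≡ 258^2 = 66564 ≡ 53 (mod 293)
290^512 ≡ 53^2 = 2809 ≡ 172 (mod 293)
290^1024 ≡ 172^2 = 29584 ≡ 284 (mod 293)
290^1200 = 290^1024 · 290^128 · 290^32 · 290^16 ≡ 284 · 258 · 135 · 40 (mod 293).
Accumulate the product:
284 · 258 = 73272 ≡ 22
22 · 135 = 2970 ≡ 40
40 · 40 = 1600 ≡ 135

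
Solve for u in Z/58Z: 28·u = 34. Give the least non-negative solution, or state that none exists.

24

gcd(28, 58) = 2, and 2 | 34, so solutions exist.
Divide through by 2: 14·u ≡ 17 (mod 29).
14⁻¹ ≡ 27 (mod 29).
u ≡ 27·17 ≡ 24 (mod 29).
The smallest non-negative solution is u = 24.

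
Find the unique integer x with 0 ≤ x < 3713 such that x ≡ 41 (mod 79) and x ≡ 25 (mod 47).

79⁻¹ mod 47: 79·25 ≡ 1 (mod 47), so 79⁻¹ ≡ 25.
x = 41 + 79·((25 − 41)·25 mod 47) = 41 + 79·23 = 1858.
Check: 1858 mod 79 = 41, 1858 mod 47 = 25. ✓

1858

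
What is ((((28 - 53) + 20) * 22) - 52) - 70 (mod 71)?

52

28 - 53 = -25 ≡ 46 (mod 71)
46 + 20 = 66
66 * 22 = 1452 ≡ 32 (mod 71)
32 - 52 = -20 ≡ 51 (mod 71)
51 - 70 = -19 ≡ 52 (mod 71)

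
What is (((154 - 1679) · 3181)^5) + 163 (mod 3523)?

328

154 - 1679 = -1525 ≡ 1998 (mod 3523)
1998 · 3181 = 6355638 ≡ 146 (mod 3523)
(146)^5 ≡ 165 (mod 3523)
165 + 163 = 328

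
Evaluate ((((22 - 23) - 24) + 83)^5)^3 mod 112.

64

22 - 23 = -1 ≡ 111 (mod 112)
111 - 24 = 87
87 + 83 = 170 ≡ 58 (mod 112)
(58)^5 ≡ 32 (mod 112)
(32)^3 ≡ 64 (mod 112)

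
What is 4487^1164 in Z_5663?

2338

By square-and-multiply:
1164 in binary is 10010001100, i.e. 1164 = 1024 + 128 + 8 + 4.
4487^1 ≡ 4487 (mod 5663)
4487^2 ≡ 4487^2 = 20133169 ≡ 1204 (mod 5663)
4487^4 ≡ 1204^2 = 1449616 ≡ 5551 (mod 5663)
4487^8 ≡ 5551^2 = 30813601 ≡ 1218 (mod 5663)
4487^16 ≡ 1218^2 = 1483524 ≡ 5481 (mod 5663)
4487^32 ≡ 5481^2 = 30041361 ≡ 4809 (mod 5663)
4487^64 ≡ 4809^2 = 23126481 ≡ 4452 (mod 5663)
4487^128 ≡ 4452^2 = 19820304 ≡ 5467 (mod 5663)
4487^256 ≡ 5467^2 = 29888089 ≡ 4438 (mod 5663)
4487^512 ≡ 4438^2 = 19695844 ≡ 5593 (mod 5663)
4487^1024 ≡ 5593^2 = 31281649 ≡ 4900 (mod 5663)
4487^1164 = 4487^1024 · 4487^128 · 4487^8 · 4487^4 ≡ 4900 · 5467 · 1218 · 5551 (mod 5663).
Accumulate the product:
4900 · 5467 = 26788300 ≡ 2310
2310 · 1218 = 2813580 ≡ 4732
4732 · 5551 = 26267332 ≡ 2338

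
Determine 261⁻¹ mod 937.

937 = 3×261 + 154
261 = 1×154 + 107
154 = 1×107 + 47
107 = 2×47 + 13
47 = 3×13 + 8
13 = 1×8 + 5
8 = 1×5 + 3
5 = 1×3 + 2
3 = 1×2 + 1
2 = 2×1 + 0
gcd(261, 937) = 1, so the inverse exists.
Bézout: 1 = 100×937 − 359×261.
So 261⁻¹ ≡ −359 ≡ 578 (mod 937).

578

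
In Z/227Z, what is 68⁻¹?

By the extended Euclidean algorithm:
227 = 3×68 + 23
68 = 2×23 + 22
23 = 1×22 + 1
22 = 22×1 + 0
gcd(68, 227) = 1, so the inverse exists.
Bézout: 1 = 3×227 − 10×68.
So 68⁻¹ ≡ −10 ≡ 217 (mod 227).

217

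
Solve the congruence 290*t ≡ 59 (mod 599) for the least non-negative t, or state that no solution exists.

246

gcd(290, 599) = 1, so a unique solution mod 599 exists.
290⁻¹ ≡ 126 (mod 599).
t ≡ 126*59 ≡ 246 (mod 599).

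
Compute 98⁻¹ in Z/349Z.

203

349 = 3*98 + 55
98 = 1*55 + 43
55 = 1*43 + 12
43 = 3*12 + 7
12 = 1*7 + 5
7 = 1*5 + 2
5 = 2*2 + 1
2 = 2*1 + 0
gcd(98, 349) = 1, so the inverse exists.
Back-substitute for 1:
1 = 1*5 − 2*2
  = −2*7 + 3*5
  = 3*12 − 5*7
  = −5*43 + 18*12
  = 18*55 − 23*43
  = −23*98 + 41*55
  = 41*349 − 146*98
So 98⁻¹ ≡ −146 ≡ 203 (mod 349).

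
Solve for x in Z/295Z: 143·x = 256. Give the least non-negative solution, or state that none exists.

107

gcd(143, 295) = 1, so a unique solution mod 295 exists.
143⁻¹ ≡ 262 (mod 295).
x ≡ 262·256 ≡ 107 (mod 295).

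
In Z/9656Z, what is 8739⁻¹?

9656 = 1·8739 + 917
8739 = 9·917 + 486
917 = 1·486 + 431
486 = 1·431 + 55
431 = 7·55 + 46
55 = 1·46 + 9
46 = 5·9 + 1
9 = 9·1 + 0
gcd(8739, 9656) = 1, so the inverse exists.
Bézout: 1 = 953·9656 − 1053·8739.
So 8739⁻¹ ≡ −1053 ≡ 8603 (mod 9656).

8603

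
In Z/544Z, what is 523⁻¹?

544 = 1*523 + 21
523 = 24*21 + 19
21 = 1*19 + 2
19 = 9*2 + 1
2 = 2*1 + 0
gcd(523, 544) = 1, so the inverse exists.
Back-substitute for 1:
1 = 1*19 − 9*2
  = −9*21 + 10*19
  = 10*523 − 249*21
  = −249*544 + 259*523
So 523⁻¹ ≡ 259 (mod 544).

259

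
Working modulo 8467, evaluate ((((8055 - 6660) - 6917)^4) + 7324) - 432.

335

8055 - 6660 = 1395
1395 - 6917 = -5522 ≡ 2945 (mod 8467)
(2945)^4 ≡ 1910 (mod 8467)
1910 + 7324 = 9234 ≡ 767 (mod 8467)
767 - 432 = 335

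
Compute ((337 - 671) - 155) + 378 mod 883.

337 - 671 = -334 ≡ 549 (mod 883)
549 - 155 = 394
394 + 378 = 772

772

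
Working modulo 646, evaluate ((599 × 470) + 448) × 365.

599 × 470 = 281530 ≡ 520 (mod 646)
520 + 448 = 968 ≡ 322 (mod 646)
322 × 365 = 117530 ≡ 604 (mod 646)

604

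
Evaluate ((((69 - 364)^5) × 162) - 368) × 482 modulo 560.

69 - 364 = -295 ≡ 265 (mod 560)
(265)^5 ≡ 265 (mod 560)
265 × 162 = 42930 ≡ 370 (mod 560)
370 - 368 = 2
2 × 482 = 964 ≡ 404 (mod 560)

404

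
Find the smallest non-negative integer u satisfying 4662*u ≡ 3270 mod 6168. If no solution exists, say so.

gcd(4662, 6168) = 6, and 6 | 3270, so solutions exist.
Divide through by 6: 777*u ≡ 545 mod 1028.
777⁻¹ ≡ 557 (mod 1028).
u ≡ 557*545 ≡ 305 (mod 1028).
The smallest non-negative solution is u = 305.

305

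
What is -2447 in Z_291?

-2447 = -9*291 + 172, so -2447 ≡ 172 (mod 291).

172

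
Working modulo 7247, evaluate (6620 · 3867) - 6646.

3737

6620 · 3867 = 25599540 ≡ 3136 (mod 7247)
3136 - 6646 = -3510 ≡ 3737 (mod 7247)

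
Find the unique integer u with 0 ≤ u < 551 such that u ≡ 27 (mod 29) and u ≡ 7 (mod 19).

520

29⁻¹ mod 19: 29×2 ≡ 1 (mod 19), so 29⁻¹ ≡ 2.
u = 27 + 29×((7 − 27)×2 mod 19) = 27 + 29×17 = 520.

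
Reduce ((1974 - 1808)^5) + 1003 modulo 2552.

1974 - 1808 = 166
(166)^5 ≡ 408 (mod 2552)
408 + 1003 = 1411

1411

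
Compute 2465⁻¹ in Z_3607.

By the extended Euclidean algorithm:
3607 = 1*2465 + 1142
2465 = 2*1142 + 181
1142 = 6*181 + 56
181 = 3*56 + 13
56 = 4*13 + 4
13 = 3*4 + 1
4 = 4*1 + 0
gcd(2465, 3607) = 1, so the inverse exists.
Back-substitute for 1:
1 = 1*13 − 3*4
  = −3*56 + 13*13
  = 13*181 − 42*56
  = −42*1142 + 265*181
  = 265*2465 − 572*1142
  = −572*3607 + 837*2465
So 2465⁻¹ ≡ 837 (mod 3607).

837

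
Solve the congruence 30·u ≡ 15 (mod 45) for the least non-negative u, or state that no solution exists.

2

gcd(30, 45) = 15, and 15 | 15, so solutions exist.
Divide through by 15: 2·u ≡ 1 (mod 3).
2⁻¹ ≡ 2 (mod 3).
u ≡ 2·1 ≡ 2 (mod 3).
The smallest non-negative solution is u = 2.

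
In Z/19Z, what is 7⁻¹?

11

Run the extended Euclidean algorithm:
19 = 2*7 + 5
7 = 1*5 + 2
5 = 2*2 + 1
2 = 2*1 + 0
gcd(7, 19) = 1, so the inverse exists.
Back-substitute for 1:
1 = 1*5 − 2*2
  = −2*7 + 3*5
  = 3*19 − 8*7
So 7⁻¹ ≡ −8 ≡ 11 (mod 19).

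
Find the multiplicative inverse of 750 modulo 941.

Run the extended Euclidean algorithm:
941 = 1·750 + 191
750 = 3·191 + 177
191 = 1·177 + 14
177 = 12·14 + 9
14 = 1·9 + 5
9 = 1·5 + 4
5 = 1·4 + 1
4 = 4·1 + 0
gcd(750, 941) = 1, so the inverse exists.
Back-substitute for 1:
1 = 1·5 − 1·4
  = −1·9 + 2·5
  = 2·14 − 3·9
  = −3·177 + 38·14
  = 38·191 − 41·177
  = −41·750 + 161·191
  = 161·941 − 202·750
So 750⁻¹ ≡ −202 ≡ 739 (mod 941).

739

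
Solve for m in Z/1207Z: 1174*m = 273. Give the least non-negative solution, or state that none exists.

gcd(1174, 1207) = 1, so a unique solution mod 1207 exists.
1174⁻¹ ≡ 256 (mod 1207).
m ≡ 256*273 ≡ 1089 (mod 1207).

1089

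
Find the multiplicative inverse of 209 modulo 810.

779

Apply the Euclidean algorithm and back-substitute:
810 = 3*209 + 183
209 = 1*183 + 26
183 = 7*26 + 1
26 = 26*1 + 0
gcd(209, 810) = 1, so the inverse exists.
Back-substitute for 1:
1 = 1*183 − 7*26
  = −7*209 + 8*183
  = 8*810 − 31*209
So 209⁻¹ ≡ −31 ≡ 779 (mod 810).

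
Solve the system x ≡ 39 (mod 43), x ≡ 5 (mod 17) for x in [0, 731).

39

43⁻¹ mod 17: 43·2 ≡ 1 (mod 17), so 43⁻¹ ≡ 2.
x = 39 + 43·((5 − 39)·2 mod 17) = 39 + 43·0 = 39.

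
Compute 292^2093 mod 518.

Compute successive squares:
292^1 ≡ 292 (mod 518)
292^2 ≡ 292^2 = 85264 ≡ 312 (mod 518)
292^4 ≡ 312^2 = 97344 ≡ 478 (mod 518)
292^8 ≡ 478^2 = 228484 ≡ 46 (mod 518)
292^16 ≡ 46^2 = 2116 ≡ 44 (mod 518)
292^32 ≡ 44^2 = 1936 ≡ 382 (mod 518)
292^64 ≡ 382^2 = 145924 ≡ 366 (mod 518)
292^128 ≡ 366^2 = 133956 ≡ 312 (mod 518)
292^256 ≡ 312^2 = 97344 ≡ 478 (mod 518)
292^512 ≡ 478^2 = 228484 ≡ 46 (mod 518)
292^1024 ≡ 46^2 = 2116 ≡ 44 (mod 518)
292^2048 ≡ 44^2 = 1936 ≡ 382 (mod 518)
292^2093 = 292^2048 * 292^32 * 292^8 * 292^4 * 292^1 ≡ 382 * 382 * 46 * 478 * 292 (mod 518).
Accumulate the product:
382 * 382 = 145924 ≡ 366
366 * 46 = 16836 ≡ 260
260 * 478 = 124280 ≡ 478
478 * 292 = 139576 ≡ 234

234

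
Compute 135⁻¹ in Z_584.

199

584 = 4·135 + 44
135 = 3·44 + 3
44 = 14·3 + 2
3 = 1·2 + 1
2 = 2·1 + 0
gcd(135, 584) = 1, so the inverse exists.
Back-substitute for 1:
1 = 1·3 − 1·2
  = −1·44 + 15·3
  = 15·135 − 46·44
  = −46·584 + 199·135
So 135⁻¹ ≡ 199 (mod 584).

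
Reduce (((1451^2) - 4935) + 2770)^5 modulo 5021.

(1451)^2 ≡ 1602 (mod 5021)
1602 - 4935 = -3333 ≡ 1688 (mod 5021)
1688 + 2770 = 4458
(4458)^5 ≡ 3766 (mod 5021)

3766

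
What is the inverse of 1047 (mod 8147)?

7898

8147 = 7×1047 + 818
1047 = 1×818 + 229
818 = 3×229 + 131
229 = 1×131 + 98
131 = 1×98 + 33
98 = 2×33 + 32
33 = 1×32 + 1
32 = 32×1 + 0
gcd(1047, 8147) = 1, so the inverse exists.
Bézout: 1 = 32×8147 − 249×1047.
So 1047⁻¹ ≡ −249 ≡ 7898 (mod 8147).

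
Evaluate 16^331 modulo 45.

Using repeated squaring:
331 in binary is 101001011, i.e. 331 = 256 + 64 + 8 + 2 + 1.
16^1 ≡ 16 (mod 45)
16^2 ≡ 16^2 = 256 ≡ 31 (mod 45)
16^4 ≡ 31^2 = 961 ≡ 16 (mod 45)
16^8 ≡ 16^2 = 256 ≡ 31 (mod 45)
16^16 ≡ 31^2 = 961 ≡ 16 (mod 45)
16^32 ≡ 16^2 = 256 ≡ 31 (mod 45)
16^64 ≡ 31^2 = 961 ≡ 16 (mod 45)
16^128 ≡ 16^2 = 256 ≡ 31 (mod 45)
16^256 ≡ 31^2 = 961 ≡ 16 (mod 45)
16^331 = 16^256 * 16^64 * 16^8 * 16^2 * 16^1 ≡ 16 * 16 * 31 * 31 * 16 (mod 45).
Accumulate the product:
16 * 16 = 256 ≡ 31
31 * 31 = 961 ≡ 16
16 * 31 = 496 ≡ 1
1 * 16 = 16

16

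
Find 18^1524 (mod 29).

18^1 ≡ 18 (mod 29)
18^2 ≡ 18^2 = 324 ≡ 5 (mod 29)
18^4 ≡ 5^2 = 25 (mod 29)
18^8 ≡ 25^2 = 625 ≡ 16 (mod 29)
18^16 ≡ 16^2 = 256 ≡ 24 (mod 29)
18^32 ≡ 24^2 = 576 ≡ 25 (mod 29)
18^64 ≡ 25^2 = 625 ≡ 16 (mod 29)
18^128 ≡ 16^2 = 256 ≡ 24 (mod 29)
18^256 ≡ 24^2 = 576 ≡ 25 (mod 29)
18^512 ≡ 25^2 = 625 ≡ 16 (mod 29)
18^1024 ≡ 16^2 = 256 ≡ 24 (mod 29)
18^1524 = 18^1024 · 18^256 · 18^128 · 18^64 · 18^32 · 18^16 · 18^4 ≡ 24 · 25 · 24 · 16 · 25 · 24 · 25 (mod 29).
Accumulate the product:
24 · 25 = 600 ≡ 20
20 · 24 = 480 ≡ 16
16 · 16 = 256 ≡ 24
24 · 25 = 600 ≡ 20
20 · 24 = 480 ≡ 16
16 · 25 = 400 ≡ 23

23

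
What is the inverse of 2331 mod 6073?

6073 = 2·2331 + 1411
2331 = 1·1411 + 920
1411 = 1·920 + 491
920 = 1·491 + 429
491 = 1·429 + 62
429 = 6·62 + 57
62 = 1·57 + 5
57 = 11·5 + 2
5 = 2·2 + 1
2 = 2·1 + 0
gcd(2331, 6073) = 1, so the inverse exists.
Back-substitute for 1:
1 = 1·5 − 2·2
  = −2·57 + 23·5
  = 23·62 − 25·57
  = −25·429 + 173·62
  = 173·491 − 198·429
  = −198·920 + 371·491
  = 371·1411 − 569·920
  = −569·2331 + 940·1411
  = 940·6073 − 2449·2331
So 2331⁻¹ ≡ −2449 ≡ 3624 (mod 6073).

3624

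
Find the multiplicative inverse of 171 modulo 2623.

By the extended Euclidean algorithm:
2623 = 15×171 + 58
171 = 2×58 + 55
58 = 1×55 + 3
55 = 18×3 + 1
3 = 3×1 + 0
gcd(171, 2623) = 1, so the inverse exists.
Back-substitute for 1:
1 = 1×55 − 18×3
  = −18×58 + 19×55
  = 19×171 − 56×58
  = −56×2623 + 859×171
So 171⁻¹ ≡ 859 (mod 2623).

859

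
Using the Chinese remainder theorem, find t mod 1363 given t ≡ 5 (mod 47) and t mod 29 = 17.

945

47⁻¹ mod 29: 47·21 ≡ 1 (mod 29), so 47⁻¹ ≡ 21.
t = 5 + 47·((17 − 5)·21 mod 29) = 5 + 47·20 = 945.
Check: 945 mod 47 = 5, 945 mod 29 = 17. ✓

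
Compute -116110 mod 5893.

1750

-116110 = -20·5893 + 1750, so -116110 ≡ 1750 (mod 5893).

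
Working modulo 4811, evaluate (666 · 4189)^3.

1203

666 · 4189 = 2789874 ≡ 4305 (mod 4811)
(4305)^3 ≡ 1203 (mod 4811)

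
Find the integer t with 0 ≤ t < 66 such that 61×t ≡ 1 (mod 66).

Run the extended Euclidean algorithm:
66 = 1*61 + 5
61 = 12*5 + 1
5 = 5*1 + 0
gcd(61, 66) = 1, so the inverse exists.
Bézout: 1 = −12*66 + 13*61.
So 61⁻¹ ≡ 13 (mod 66).

13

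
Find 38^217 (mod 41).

38

38^1 ≡ 38 (mod 41)
38^2 ≡ 38^2 = 1444 ≡ 9 (mod 41)
38^4 ≡ 9^2 = 81 ≡ 40 (mod 41)
38^8 ≡ 40^2 = 1600 ≡ 1 (mod 41)
38^16 ≡ 1^2 = 1 (mod 41)
38^32 ≡ 1^2 = 1 (mod 41)
38^64 ≡ 1^2 = 1 (mod 41)
38^128 ≡ 1^2 = 1 (mod 41)
38^217 = 38^128 · 38^64 · 38^16 · 38^8 · 38^1 ≡ 1 · 1 · 1 · 1 · 38 (mod 41).
Accumulate the product:
1 · 1 = 1
1 · 1 = 1
1 · 1 = 1
1 · 38 = 38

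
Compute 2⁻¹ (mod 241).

Run the extended Euclidean algorithm:
241 = 120×2 + 1
2 = 2×1 + 0
gcd(2, 241) = 1, so the inverse exists.
Back-substitute for 1:
1 = 1×241 − 120×2
So 2⁻¹ ≡ −120 ≡ 121 (mod 241).

121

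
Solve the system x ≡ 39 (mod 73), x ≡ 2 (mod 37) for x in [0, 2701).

39

73⁻¹ mod 37: 73·36 ≡ 1 (mod 37), so 73⁻¹ ≡ 36.
x = 39 + 73·((2 − 39)·36 mod 37) = 39 + 73·0 = 39.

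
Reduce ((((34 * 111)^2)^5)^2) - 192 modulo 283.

9

34 * 111 = 3774 ≡ 95 (mod 283)
(95)^2 ≡ 252 (mod 283)
(252)^5 ≡ 261 (mod 283)
(261)^2 ≡ 201 (mod 283)
201 - 192 = 9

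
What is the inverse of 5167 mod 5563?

3807

5563 = 1·5167 + 396
5167 = 13·396 + 19
396 = 20·19 + 16
19 = 1·16 + 3
16 = 5·3 + 1
3 = 3·1 + 0
gcd(5167, 5563) = 1, so the inverse exists.
Bézout: 1 = 1631·5563 − 1756·5167.
So 5167⁻¹ ≡ −1756 ≡ 3807 (mod 5563).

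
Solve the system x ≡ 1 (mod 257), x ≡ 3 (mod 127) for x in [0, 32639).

257⁻¹ mod 127: 257×85 ≡ 1 (mod 127), so 257⁻¹ ≡ 85.
x = 1 + 257×((3 − 1)×85 mod 127) = 1 + 257×43 = 11052.
Check: 11052 mod 257 = 1, 11052 mod 127 = 3. ✓

11052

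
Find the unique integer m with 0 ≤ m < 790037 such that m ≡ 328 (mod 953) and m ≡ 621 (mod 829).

953⁻¹ mod 829: 953×234 ≡ 1 (mod 829), so 953⁻¹ ≡ 234.
m = 328 + 953×((621 − 328)×234 mod 829) = 328 + 953×584 = 556880.
Check: 556880 mod 953 = 328, 556880 mod 829 = 621. ✓

556880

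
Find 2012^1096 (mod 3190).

1096 in binary is 10001001000, i.e. 1096 = 1024 + 64 + 8.
2012^1 ≡ 2012 (mod 3190)
2012^2 ≡ 2012^2 = 4048144 ≡ 34 (mod 3190)
2012^4 ≡ 34^2 = 1156 (mod 3190)
2012^8 ≡ 1156^2 = 1336336 ≡ 2916 (mod 3190)
2012^16 ≡ 2916^2 = 8503056 ≡ 1706 (mod 3190)
2012^32 ≡ 1706^2 = 2910436 ≡ 1156 (mod 3190)
2012^64 ≡ 1156^2 = 1336336 ≡ 2916 (mod 3190)
2012^128 ≡ 2916^2 = 8503056 ≡ 1706 (mod 3190)
2012^256 ≡ 1706^2 = 2910436 ≡ 1156 (mod 3190)
2012^512 ≡ 1156^2 = 1336336 ≡ 2916 (mod 3190)
2012^1024 ≡ 2916^2 = 8503056 ≡ 1706 (mod 3190)
2012^1096 = 2012^1024 × 2012^64 × 2012^8 ≡ 1706 × 2916 × 2916 (mod 3190).
Accumulate the product:
1706 × 2916 = 4974696 ≡ 1486
1486 × 2916 = 4333176 ≡ 1156

1156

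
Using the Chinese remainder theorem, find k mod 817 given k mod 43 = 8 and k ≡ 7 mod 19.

653

43⁻¹ mod 19: 43×4 ≡ 1 (mod 19), so 43⁻¹ ≡ 4.
k = 8 + 43×((7 − 8)×4 mod 19) = 8 + 43×15 = 653.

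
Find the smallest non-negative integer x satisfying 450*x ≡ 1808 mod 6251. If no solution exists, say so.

gcd(450, 6251) = 1, so a unique solution mod 6251 exists.
450⁻¹ ≡ 4848 (mod 6251).
x ≡ 4848*1808 ≡ 1282 (mod 6251).

1282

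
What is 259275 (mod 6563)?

259275 = 39·6563 + 3318, so 259275 ≡ 3318 (mod 6563).

3318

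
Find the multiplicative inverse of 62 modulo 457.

258

Apply the Euclidean algorithm and back-substitute:
457 = 7·62 + 23
62 = 2·23 + 16
23 = 1·16 + 7
16 = 2·7 + 2
7 = 3·2 + 1
2 = 2·1 + 0
gcd(62, 457) = 1, so the inverse exists.
Back-substitute for 1:
1 = 1·7 − 3·2
  = −3·16 + 7·7
  = 7·23 − 10·16
  = −10·62 + 27·23
  = 27·457 − 199·62
So 62⁻¹ ≡ −199 ≡ 258 (mod 457).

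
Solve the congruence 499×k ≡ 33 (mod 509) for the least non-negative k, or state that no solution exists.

353

gcd(499, 509) = 1, so a unique solution mod 509 exists.
499⁻¹ ≡ 458 (mod 509).
k ≡ 458×33 ≡ 353 (mod 509).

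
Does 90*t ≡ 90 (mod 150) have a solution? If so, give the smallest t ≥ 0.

gcd(90, 150) = 30, and 30 | 90, so solutions exist.
Divide through by 30: 3*t ≡ 3 mod 5.
3⁻¹ ≡ 2 (mod 5).
t ≡ 2*3 ≡ 1 (mod 5).
The smallest non-negative solution is t = 1.

1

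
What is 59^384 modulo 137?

Using repeated squaring:
59^1 ≡ 59 (mod 137)
59^2 ≡ 59^2 = 3481 ≡ 56 (mod 137)
59^4 ≡ 56^2 = 3136 ≡ 122 (mod 137)
59^8 ≡ 122^2 = 14884 ≡ 88 (mod 137)
59^16 ≡ 88^2 = 7744 ≡ 72 (mod 137)
59^32 ≡ 72^2 = 5184 ≡ 115 (mod 137)
59^64 ≡ 115^2 = 13225 ≡ 73 (mod 137)
59^128 ≡ 73^2 = 5329 ≡ 123 (mod 137)
59^256 ≡ 123^2 = 15129 ≡ 59 (mod 137)
59^384 = 59^256 × 59^128 ≡ 59 × 123 (mod 137).
59 × 123 = 7257 ≡ 133 (mod 137).

133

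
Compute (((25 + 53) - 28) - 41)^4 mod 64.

25 + 53 = 78 ≡ 14 (mod 64)
14 - 28 = -14 ≡ 50 (mod 64)
50 - 41 = 9
(9)^4 ≡ 33 (mod 64)

33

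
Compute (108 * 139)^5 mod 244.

212

108 * 139 = 15012 ≡ 128 (mod 244)
(128)^5 ≡ 212 (mod 244)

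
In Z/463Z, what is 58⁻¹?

Run the extended Euclidean algorithm:
463 = 7·58 + 57
58 = 1·57 + 1
57 = 57·1 + 0
gcd(58, 463) = 1, so the inverse exists.
Back-substitute for 1:
1 = 1·58 − 1·57
  = −1·463 + 8·58
So 58⁻¹ ≡ 8 (mod 463).

8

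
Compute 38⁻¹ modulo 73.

25

By the extended Euclidean algorithm:
73 = 1·38 + 35
38 = 1·35 + 3
35 = 11·3 + 2
3 = 1·2 + 1
2 = 2·1 + 0
gcd(38, 73) = 1, so the inverse exists.
Back-substitute for 1:
1 = 1·3 − 1·2
  = −1·35 + 12·3
  = 12·38 − 13·35
  = −13·73 + 25·38
So 38⁻¹ ≡ 25 (mod 73).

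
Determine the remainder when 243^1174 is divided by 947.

By square-and-multiply:
1174 in binary is 10010010110, i.e. 1174 = 1024 + 128 + 16 + 4 + 2.
243^1 ≡ 243 (mod 947)
243^2 ≡ 243^2 = 59049 ≡ 335 (mod 947)
243^4 ≡ 335^2 = 112225 ≡ 479 (mod 947)
243^8 ≡ 479^2 = 229441 ≡ 267 (mod 947)
243^16 ≡ 267^2 = 71289 ≡ 264 (mod 947)
243^32 ≡ 264^2 = 69696 ≡ 565 (mod 947)
243^64 ≡ 565^2 = 319225 ≡ 86 (mod 947)
243^128 ≡ 86^2 = 7396 ≡ 767 (mod 947)
243^256 ≡ 767^2 = 588289 ≡ 202 (mod 947)
243^512 ≡ 202^2 = 40804 ≡ 83 (mod 947)
243^1024 ≡ 83^2 = 6889 ≡ 260 (mod 947)
243^1174 = 243^1024 * 243^128 * 243^16 * 243^4 * 243^2 ≡ 260 * 767 * 264 * 479 * 335 (mod 947).
Accumulate the product:
260 * 767 = 199420 ≡ 550
550 * 264 = 145200 ≡ 309
309 * 479 = 148011 ≡ 279
279 * 335 = 93465 ≡ 659

659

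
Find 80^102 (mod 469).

Compute successive squares:
102 in binary is 1100110, i.e. 102 = 64 + 32 + 4 + 2.
80^1 ≡ 80 (mod 469)
80^2 ≡ 80^2 = 6400 ≡ 303 (mod 469)
80^4 ≡ 303^2 = 91809 ≡ 354 (mod 469)
80^8 ≡ 354^2 = 125316 ≡ 93 (mod 469)
80^16 ≡ 93^2 = 8649 ≡ 207 (mod 469)
80^32 ≡ 207^2 = 42849 ≡ 170 (mod 469)
80^64 ≡ 170^2 = 28900 ≡ 291 (mod 469)
80^102 = 80^64 · 80^32 · 80^4 · 80^2 ≡ 291 · 170 · 354 · 303 (mod 469).
Accumulate the product:
291 · 170 = 49470 ≡ 225
225 · 354 = 79650 ≡ 389
389 · 303 = 117867 ≡ 148

148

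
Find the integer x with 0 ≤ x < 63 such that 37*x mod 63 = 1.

Apply the Euclidean algorithm and back-substitute:
63 = 1×37 + 26
37 = 1×26 + 11
26 = 2×11 + 4
11 = 2×4 + 3
4 = 1×3 + 1
3 = 3×1 + 0
gcd(37, 63) = 1, so the inverse exists.
Back-substitute for 1:
1 = 1×4 − 1×3
  = −1×11 + 3×4
  = 3×26 − 7×11
  = −7×37 + 10×26
  = 10×63 − 17×37
So 37⁻¹ ≡ −17 ≡ 46 (mod 63).

46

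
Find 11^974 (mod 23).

9

974 in binary is 1111001110, i.e. 974 = 512 + 256 + 128 + 64 + 8 + 4 + 2.
11^1 ≡ 11 (mod 23)
11^2 ≡ 11^2 = 121 ≡ 6 (mod 23)
11^4 ≡ 6^2 = 36 ≡ 13 (mod 23)
11^8 ≡ 13^2 = 169 ≡ 8 (mod 23)
11^16 ≡ 8^2 = 64 ≡ 18 (mod 23)
11^32 ≡ 18^2 = 324 ≡ 2 (mod 23)
11^64 ≡ 2^2 = 4 (mod 23)
11^128 ≡ 4^2 = 16 (mod 23)
11^256 ≡ 16^2 = 256 ≡ 3 (mod 23)
11^512 ≡ 3^2 = 9 (mod 23)
11^974 = 11^512 * 11^256 * 11^128 * 11^64 * 11^8 * 11^4 * 11^2 ≡ 9 * 3 * 16 * 4 * 8 * 13 * 6 (mod 23).
Accumulate the product:
9 * 3 = 27 ≡ 4
4 * 16 = 64 ≡ 18
18 * 4 = 72 ≡ 3
3 * 8 = 24 ≡ 1
1 * 13 = 13
13 * 6 = 78 ≡ 9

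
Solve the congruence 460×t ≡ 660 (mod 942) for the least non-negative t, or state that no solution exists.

gcd(460, 942) = 2, and 2 | 660, so solutions exist.
Divide through by 2: 230×t ≡ 330 mod 471.
230⁻¹ ≡ 428 (mod 471).
t ≡ 428×330 ≡ 411 (mod 471).
The smallest non-negative solution is t = 411.

411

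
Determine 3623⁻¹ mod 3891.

3891 = 1×3623 + 268
3623 = 13×268 + 139
268 = 1×139 + 129
139 = 1×129 + 10
129 = 12×10 + 9
10 = 1×9 + 1
9 = 9×1 + 0
gcd(3623, 3891) = 1, so the inverse exists.
Bézout: 1 = −365×3891 + 392×3623.
So 3623⁻¹ ≡ 392 (mod 3891).

392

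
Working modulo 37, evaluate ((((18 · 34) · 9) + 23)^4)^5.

18 · 34 = 612 ≡ 20 (mod 37)
20 · 9 = 180 ≡ 32 (mod 37)
32 + 23 = 55 ≡ 18 (mod 37)
(18)^4 ≡ 7 (mod 37)
(7)^5 ≡ 9 (mod 37)

9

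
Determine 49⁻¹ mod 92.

77

92 = 1*49 + 43
49 = 1*43 + 6
43 = 7*6 + 1
6 = 6*1 + 0
gcd(49, 92) = 1, so the inverse exists.
Back-substitute for 1:
1 = 1*43 − 7*6
  = −7*49 + 8*43
  = 8*92 − 15*49
So 49⁻¹ ≡ −15 ≡ 77 (mod 92).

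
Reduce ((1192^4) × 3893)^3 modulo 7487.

(1192)^4 ≡ 5366 (mod 7487)
5366 × 3893 = 20889838 ≡ 1108 (mod 7487)
(1108)^3 ≡ 6065 (mod 7487)

6065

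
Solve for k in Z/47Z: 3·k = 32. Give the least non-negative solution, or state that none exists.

gcd(3, 47) = 1, so a unique solution mod 47 exists.
3⁻¹ ≡ 16 (mod 47).
k ≡ 16·32 ≡ 42 (mod 47).

42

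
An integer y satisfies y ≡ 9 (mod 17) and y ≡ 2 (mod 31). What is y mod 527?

281

17⁻¹ mod 31: 17·11 ≡ 1 (mod 31), so 17⁻¹ ≡ 11.
y = 9 + 17·((2 − 9)·11 mod 31) = 9 + 17·16 = 281.
Check: 281 mod 17 = 9, 281 mod 31 = 2. ✓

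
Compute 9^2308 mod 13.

2308 in binary is 100100000100, i.e. 2308 = 2048 + 256 + 4.
9^1 ≡ 9 (mod 13)
9^2 ≡ 9^2 = 81 ≡ 3 (mod 13)
9^4 ≡ 3^2 = 9 (mod 13)
9^8 ≡ 9^2 = 81 ≡ 3 (mod 13)
9^16 ≡ 3^2 = 9 (mod 13)
9^32 ≡ 9^2 = 81 ≡ 3 (mod 13)
9^64 ≡ 3^2 = 9 (mod 13)
9^128 ≡ 9^2 = 81 ≡ 3 (mod 13)
9^256 ≡ 3^2 = 9 (mod 13)
9^512 ≡ 9^2 = 81 ≡ 3 (mod 13)
9^1024 ≡ 3^2 = 9 (mod 13)
9^2048 ≡ 9^2 = 81 ≡ 3 (mod 13)
9^2308 = 9^2048 × 9^256 × 9^4 ≡ 3 × 9 × 9 (mod 13).
Accumulate the product:
3 × 9 = 27 ≡ 1
1 × 9 = 9

9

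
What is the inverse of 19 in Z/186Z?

49

Apply the Euclidean algorithm and back-substitute:
186 = 9·19 + 15
19 = 1·15 + 4
15 = 3·4 + 3
4 = 1·3 + 1
3 = 3·1 + 0
gcd(19, 186) = 1, so the inverse exists.
Bézout: 1 = −5·186 + 49·19.
So 19⁻¹ ≡ 49 (mod 186).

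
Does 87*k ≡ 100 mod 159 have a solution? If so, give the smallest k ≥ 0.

gcd(87, 159) = 3, and 3 does not divide 100.
So the congruence has no solution.

no solution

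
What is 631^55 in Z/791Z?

666

By square-and-multiply:
55 in binary is 110111, i.e. 55 = 32 + 16 + 4 + 2 + 1.
631^1 ≡ 631 (mod 791)
631^2 ≡ 631^2 = 398161 ≡ 288 (mod 791)
631^4 ≡ 288^2 = 82944 ≡ 680 (mod 791)
631^8 ≡ 680^2 = 462400 ≡ 456 (mod 791)
631^16 ≡ 456^2 = 207936 ≡ 694 (mod 791)
631^32 ≡ 694^2 = 481636 ≡ 708 (mod 791)
631^55 = 631^32 * 631^16 * 631^4 * 631^2 * 631^1 ≡ 708 * 694 * 680 * 288 * 631 (mod 791).
Accumulate the product:
708 * 694 = 491352 ≡ 141
141 * 680 = 95880 ≡ 169
169 * 288 = 48672 ≡ 421
421 * 631 = 265651 ≡ 666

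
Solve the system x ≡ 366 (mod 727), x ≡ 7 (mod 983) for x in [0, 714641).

727⁻¹ mod 983: 727*887 ≡ 1 (mod 983), so 727⁻¹ ≡ 887.
x = 366 + 727*((7 − 366)*887 mod 983) = 366 + 727*59 = 43259.
Check: 43259 mod 727 = 366, 43259 mod 983 = 7. ✓

43259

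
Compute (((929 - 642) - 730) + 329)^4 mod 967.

929 - 642 = 287
287 - 730 = -443 ≡ 524 (mod 967)
524 + 329 = 853
(853)^4 ≡ 763 (mod 967)

763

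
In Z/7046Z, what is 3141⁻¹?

7046 = 2·3141 + 764
3141 = 4·764 + 85
764 = 8·85 + 84
85 = 1·84 + 1
84 = 84·1 + 0
gcd(3141, 7046) = 1, so the inverse exists.
Back-substitute for 1:
1 = 1·85 − 1·84
  = −1·764 + 9·85
  = 9·3141 − 37·764
  = −37·7046 + 83·3141
So 3141⁻¹ ≡ 83 (mod 7046).

83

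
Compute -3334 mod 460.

-3334 = -8×460 + 346, so -3334 ≡ 346 (mod 460).

346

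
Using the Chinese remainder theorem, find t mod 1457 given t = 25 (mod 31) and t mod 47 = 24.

31⁻¹ mod 47: 31*44 ≡ 1 (mod 47), so 31⁻¹ ≡ 44.
t = 25 + 31*((24 − 25)*44 mod 47) = 25 + 31*3 = 118.
Check: 118 mod 31 = 25, 118 mod 47 = 24. ✓

118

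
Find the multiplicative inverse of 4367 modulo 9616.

9616 = 2×4367 + 882
4367 = 4×882 + 839
882 = 1×839 + 43
839 = 19×43 + 22
43 = 1×22 + 21
22 = 1×21 + 1
21 = 21×1 + 0
gcd(4367, 9616) = 1, so the inverse exists.
Back-substitute for 1:
1 = 1×22 − 1×21
  = −1×43 + 2×22
  = 2×839 − 39×43
  = −39×882 + 41×839
  = 41×4367 − 203×882
  = −203×9616 + 447×4367
So 4367⁻¹ ≡ 447 (mod 9616).

447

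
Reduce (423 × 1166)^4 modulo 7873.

6941

423 × 1166 = 493218 ≡ 5092 (mod 7873)
(5092)^4 ≡ 6941 (mod 7873)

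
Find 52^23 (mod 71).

Compute successive squares:
23 in binary is 10111, i.e. 23 = 16 + 4 + 2 + 1.
52^1 ≡ 52 (mod 71)
52^2 ≡ 52^2 = 2704 ≡ 6 (mod 71)
52^4 ≡ 6^2 = 36 (mod 71)
52^8 ≡ 36^2 = 1296 ≡ 18 (mod 71)
52^16 ≡ 18^2 = 324 ≡ 40 (mod 71)
52^23 = 52^16 · 52^4 · 52^2 · 52^1 ≡ 40 · 36 · 6 · 52 (mod 71).
Accumulate the product:
40 · 36 = 1440 ≡ 20
20 · 6 = 120 ≡ 49
49 · 52 = 2548 ≡ 63

63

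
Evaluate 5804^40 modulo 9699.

916

By square-and-multiply:
5804^1 ≡ 5804 (mod 9699)
5804^2 ≡ 5804^2 = 33686416 ≡ 1789 (mod 9699)
5804^4 ≡ 1789^2 = 3200521 ≡ 9550 (mod 9699)
5804^8 ≡ 9550^2 = 91202500 ≡ 2803 (mod 9699)
5804^16 ≡ 2803^2 = 7856809 ≡ 619 (mod 9699)
5804^32 ≡ 619^2 = 383161 ≡ 4900 (mod 9699)
5804^40 = 5804^32 · 5804^8 ≡ 4900 · 2803 (mod 9699).
4900 · 2803 = 13734700 ≡ 916 (mod 9699).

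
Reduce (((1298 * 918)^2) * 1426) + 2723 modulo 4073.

1622

1298 * 918 = 1191564 ≡ 2248 (mod 4073)
(2248)^2 ≡ 2984 (mod 4073)
2984 * 1426 = 4255184 ≡ 2972 (mod 4073)
2972 + 2723 = 5695 ≡ 1622 (mod 4073)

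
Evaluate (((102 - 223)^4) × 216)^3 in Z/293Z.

102 - 223 = -121 ≡ 172 (mod 293)
(172)^4 ≡ 81 (mod 293)
81 × 216 = 17496 ≡ 209 (mod 293)
(209)^3 ≡ 35 (mod 293)

35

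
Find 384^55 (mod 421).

198

Compute successive squares:
55 in binary is 110111, i.e. 55 = 32 + 16 + 4 + 2 + 1.
384^1 ≡ 384 (mod 421)
384^2 ≡ 384^2 = 147456 ≡ 106 (mod 421)
384^4 ≡ 106^2 = 11236 ≡ 290 (mod 421)
384^8 ≡ 290^2 = 84100 ≡ 321 (mod 421)
384^16 ≡ 321^2 = 103041 ≡ 317 (mod 421)
384^32 ≡ 317^2 = 100489 ≡ 291 (mod 421)
384^55 = 384^32 * 384^16 * 384^4 * 384^2 * 384^1 ≡ 291 * 317 * 290 * 106 * 384 (mod 421).
Accumulate the product:
291 * 317 = 92247 ≡ 48
48 * 290 = 13920 ≡ 27
27 * 106 = 2862 ≡ 336
336 * 384 = 129024 ≡ 198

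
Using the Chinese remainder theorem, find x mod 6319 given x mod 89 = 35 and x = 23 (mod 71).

2082

89⁻¹ mod 71: 89*4 ≡ 1 (mod 71), so 89⁻¹ ≡ 4.
x = 35 + 89*((23 − 35)*4 mod 71) = 35 + 89*23 = 2082.
Check: 2082 mod 89 = 35, 2082 mod 71 = 23. ✓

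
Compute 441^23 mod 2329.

Compute successive squares:
23 in binary is 10111, i.e. 23 = 16 + 4 + 2 + 1.
441^1 ≡ 441 (mod 2329)
441^2 ≡ 441^2 = 194481 ≡ 1174 (mod 2329)
441^4 ≡ 1174^2 = 1378276 ≡ 1837 (mod 2329)
441^8 ≡ 1837^2 = 3374569 ≡ 2177 (mod 2329)
441^16 ≡ 2177^2 = 4739329 ≡ 2143 (mod 2329)
441^23 = 441^16 × 441^4 × 441^2 × 441^1 ≡ 2143 × 1837 × 1174 × 441 (mod 2329).
Accumulate the product:
2143 × 1837 = 3936691 ≡ 681
681 × 1174 = 799494 ≡ 647
647 × 441 = 285327 ≡ 1189

1189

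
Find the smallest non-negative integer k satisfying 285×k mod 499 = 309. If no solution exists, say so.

gcd(285, 499) = 1, so a unique solution mod 499 exists.
285⁻¹ ≡ 492 (mod 499).
k ≡ 492×309 ≡ 332 (mod 499).

332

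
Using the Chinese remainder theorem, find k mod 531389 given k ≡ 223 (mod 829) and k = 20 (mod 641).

200012

829⁻¹ mod 641: 829*283 ≡ 1 (mod 641), so 829⁻¹ ≡ 283.
k = 223 + 829*((20 − 223)*283 mod 641) = 223 + 829*241 = 200012.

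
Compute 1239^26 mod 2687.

644

Compute successive squares:
1239^1 ≡ 1239 (mod 2687)
1239^2 ≡ 1239^2 = 1535121 ≡ 844 (mod 2687)
1239^4 ≡ 844^2 = 712336 ≡ 281 (mod 2687)
1239^8 ≡ 281^2 = 78961 ≡ 1038 (mod 2687)
1239^16 ≡ 1038^2 = 1077444 ≡ 2644 (mod 2687)
1239^26 = 1239^16 * 1239^8 * 1239^2 ≡ 2644 * 1038 * 844 (mod 2687).
Accumulate the product:
2644 * 1038 = 2744472 ≡ 1045
1045 * 844 = 881980 ≡ 644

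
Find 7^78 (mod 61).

52

By square-and-multiply:
78 in binary is 1001110, i.e. 78 = 64 + 8 + 4 + 2.
7^1 ≡ 7 (mod 61)
7^2 ≡ 7^2 = 49 (mod 61)
7^4 ≡ 49^2 = 2401 ≡ 22 (mod 61)
7^8 ≡ 22^2 = 484 ≡ 57 (mod 61)
7^16 ≡ 57^2 = 3249 ≡ 16 (mod 61)
7^32 ≡ 16^2 = 256 ≡ 12 (mod 61)
7^64 ≡ 12^2 = 144 ≡ 22 (mod 61)
7^78 = 7^64 × 7^8 × 7^4 × 7^2 ≡ 22 × 57 × 22 × 49 (mod 61).
Accumulate the product:
22 × 57 = 1254 ≡ 34
34 × 22 = 748 ≡ 16
16 × 49 = 784 ≡ 52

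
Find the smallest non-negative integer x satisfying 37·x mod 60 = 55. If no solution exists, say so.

gcd(37, 60) = 1, so a unique solution mod 60 exists.
37⁻¹ ≡ 13 (mod 60).
x ≡ 13·55 ≡ 55 (mod 60).

55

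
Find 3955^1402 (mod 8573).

2216

Compute successive squares:
1402 in binary is 10101111010, i.e. 1402 = 1024 + 256 + 64 + 32 + 16 + 8 + 2.
3955^1 ≡ 3955 (mod 8573)
3955^2 ≡ 3955^2 = 15642025 ≡ 4873 (mod 8573)
3955^4 ≡ 4873^2 = 23746129 ≡ 7492 (mod 8573)
3955^8 ≡ 7492^2 = 56130064 ≡ 2633 (mod 8573)
3955^16 ≡ 2633^2 = 6932689 ≡ 5705 (mod 8573)
3955^32 ≡ 5705^2 = 32547025 ≡ 3917 (mod 8573)
3955^64 ≡ 3917^2 = 15342889 ≡ 5792 (mod 8573)
3955^128 ≡ 5792^2 = 33547264 ≡ 1115 (mod 8573)
3955^256 ≡ 1115^2 = 1243225 ≡ 140 (mod 8573)
3955^512 ≡ 140^2 = 19600 ≡ 2454 (mod 8573)
3955^1024 ≡ 2454^2 = 6022116 ≡ 3870 (mod 8573)
3955^1402 = 3955^1024 × 3955^256 × 3955^64 × 3955^32 × 3955^16 × 3955^8 × 3955^2 ≡ 3870 × 140 × 5792 × 3917 × 5705 × 2633 × 4873 (mod 8573).
Accumulate the product:
3870 × 140 = 541800 ≡ 1701
1701 × 5792 = 9852192 ≡ 1815
1815 × 3917 = 7109355 ≡ 2338
2338 × 5705 = 13338290 ≡ 7275
7275 × 2633 = 19155075 ≡ 2993
2993 × 4873 = 14584889 ≡ 2216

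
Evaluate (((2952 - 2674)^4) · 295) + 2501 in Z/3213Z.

2952 - 2674 = 278
(278)^4 ≡ 667 (mod 3213)
667 · 295 = 196765 ≡ 772 (mod 3213)
772 + 2501 = 3273 ≡ 60 (mod 3213)

60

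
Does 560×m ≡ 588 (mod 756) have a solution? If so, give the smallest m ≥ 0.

gcd(560, 756) = 28, and 28 | 588, so solutions exist.
Divide through by 28: 20×m ≡ 21 mod 27.
20⁻¹ ≡ 23 (mod 27).
m ≡ 23×21 ≡ 24 (mod 27).
The smallest non-negative solution is m = 24.

24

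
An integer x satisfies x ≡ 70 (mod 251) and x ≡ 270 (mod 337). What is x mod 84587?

251⁻¹ mod 337: 251*192 ≡ 1 (mod 337), so 251⁻¹ ≡ 192.
x = 70 + 251*((270 − 70)*192 mod 337) = 70 + 251*319 = 80139.

80139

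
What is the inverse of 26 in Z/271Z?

Run the extended Euclidean algorithm:
271 = 10×26 + 11
26 = 2×11 + 4
11 = 2×4 + 3
4 = 1×3 + 1
3 = 3×1 + 0
gcd(26, 271) = 1, so the inverse exists.
Back-substitute for 1:
1 = 1×4 − 1×3
  = −1×11 + 3×4
  = 3×26 − 7×11
  = −7×271 + 73×26
So 26⁻¹ ≡ 73 (mod 271).

73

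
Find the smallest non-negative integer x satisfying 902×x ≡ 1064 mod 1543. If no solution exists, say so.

1226

gcd(902, 1543) = 1, so a unique solution mod 1543 exists.
902⁻¹ ≡ 1141 (mod 1543).
x ≡ 1141×1064 ≡ 1226 (mod 1543).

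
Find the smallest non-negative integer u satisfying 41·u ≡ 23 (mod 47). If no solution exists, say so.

4

gcd(41, 47) = 1, so a unique solution mod 47 exists.
41⁻¹ ≡ 39 (mod 47).
u ≡ 39·23 ≡ 4 (mod 47).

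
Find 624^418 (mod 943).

Compute successive squares:
418 in binary is 110100010, i.e. 418 = 256 + 128 + 32 + 2.
624^1 ≡ 624 (mod 943)
624^2 ≡ 624^2 = 389376 ≡ 860 (mod 943)
624^4 ≡ 860^2 = 739600 ≡ 288 (mod 943)
624^8 ≡ 288^2 = 82944 ≡ 903 (mod 943)
624^16 ≡ 903^2 = 815409 ≡ 657 (mod 943)
624^32 ≡ 657^2 = 431649 ≡ 698 (mod 943)
624^64 ≡ 698^2 = 487204 ≡ 616 (mod 943)
624^128 ≡ 616^2 = 379456 ≡ 370 (mod 943)
624^256 ≡ 370^2 = 136900 ≡ 165 (mod 943)
624^418 = 624^256 × 624^128 × 624^32 × 624^2 ≡ 165 × 370 × 698 × 860 (mod 943).
Accumulate the product:
165 × 370 = 61050 ≡ 698
698 × 698 = 487204 ≡ 616
616 × 860 = 529760 ≡ 737

737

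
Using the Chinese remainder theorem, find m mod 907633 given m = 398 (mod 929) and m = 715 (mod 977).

240080

929⁻¹ mod 977: 929×346 ≡ 1 (mod 977), so 929⁻¹ ≡ 346.
m = 398 + 929×((715 − 398)×346 mod 977) = 398 + 929×258 = 240080.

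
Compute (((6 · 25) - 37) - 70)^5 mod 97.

93

6 · 25 = 150 ≡ 53 (mod 97)
53 - 37 = 16
16 - 70 = -54 ≡ 43 (mod 97)
(43)^5 ≡ 93 (mod 97)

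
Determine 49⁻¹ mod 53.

13

53 = 1*49 + 4
49 = 12*4 + 1
4 = 4*1 + 0
gcd(49, 53) = 1, so the inverse exists.
Back-substitute for 1:
1 = 1*49 − 12*4
  = −12*53 + 13*49
So 49⁻¹ ≡ 13 (mod 53).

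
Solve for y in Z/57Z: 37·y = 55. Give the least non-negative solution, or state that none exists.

40

gcd(37, 57) = 1, so a unique solution mod 57 exists.
37⁻¹ ≡ 37 (mod 57).
y ≡ 37·55 ≡ 40 (mod 57).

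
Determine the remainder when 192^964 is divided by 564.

192^1 ≡ 192 (mod 564)
192^2 ≡ 192^2 = 36864 ≡ 204 (mod 564)
192^4 ≡ 204^2 = 41616 ≡ 444 (mod 564)
192^8 ≡ 444^2 = 197136 ≡ 300 (mod 564)
192^16 ≡ 300^2 = 90000 ≡ 324 (mod 564)
192^32 ≡ 324^2 = 104976 ≡ 72 (mod 564)
192^64 ≡ 72^2 = 5184 ≡ 108 (mod 564)
192^128 ≡ 108^2 = 11664 ≡ 384 (mod 564)
192^256 ≡ 384^2 = 147456 ≡ 252 (mod 564)
192^512 ≡ 252^2 = 63504 ≡ 336 (mod 564)
192^964 = 192^512 * 192^256 * 192^128 * 192^64 * 192^4 ≡ 336 * 252 * 384 * 108 * 444 (mod 564).
Accumulate the product:
336 * 252 = 84672 ≡ 72
72 * 384 = 27648 ≡ 12
12 * 108 = 1296 ≡ 168
168 * 444 = 74592 ≡ 144

144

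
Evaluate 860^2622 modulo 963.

2622 in binary is 101000111110, i.e. 2622 = 2048 + 512 + 32 + 16 + 8 + 4 + 2.
860^1 ≡ 860 (mod 963)
860^2 ≡ 860^2 = 739600 ≡ 16 (mod 963)
860^4 ≡ 16^2 = 256 (mod 963)
860^8 ≡ 256^2 = 65536 ≡ 52 (mod 963)
860^16 ≡ 52^2 = 2704 ≡ 778 (mod 963)
860^32 ≡ 778^2 = 605284 ≡ 520 (mod 963)
860^64 ≡ 520^2 = 270400 ≡ 760 (mod 963)
860^128 ≡ 760^2 = 577600 ≡ 763 (mod 963)
860^256 ≡ 763^2 = 582169 ≡ 517 (mod 963)
860^512 ≡ 517^2 = 267289 ≡ 538 (mod 963)
860^1024 ≡ 538^2 = 289444 ≡ 544 (mod 963)
860^2048 ≡ 544^2 = 295936 ≡ 295 (mod 963)
860^2622 = 860^2048 · 860^512 · 860^32 · 860^16 · 860^8 · 860^4 · 860^2 ≡ 295 · 538 · 520 · 778 · 52 · 256 · 16 (mod 963).
Accumulate the product:
295 · 538 = 158710 ≡ 778
778 · 520 = 404560 ≡ 100
100 · 778 = 77800 ≡ 760
760 · 52 = 39520 ≡ 37
37 · 256 = 9472 ≡ 805
805 · 16 = 12880 ≡ 361

361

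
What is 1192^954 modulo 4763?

954 in binary is 1110111010, i.e. 954 = 512 + 256 + 128 + 32 + 16 + 8 + 2.
1192^1 ≡ 1192 (mod 4763)
1192^2 ≡ 1192^2 = 1420864 ≡ 1490 (mod 4763)
1192^4 ≡ 1490^2 = 2220100 ≡ 542 (mod 4763)
1192^8 ≡ 542^2 = 293764 ≡ 3221 (mod 4763)
1192^16 ≡ 3221^2 = 10374841 ≡ 1027 (mod 4763)
1192^32 ≡ 1027^2 = 1054729 ≡ 2106 (mod 4763)
1192^64 ≡ 2106^2 = 4435236 ≡ 883 (mod 4763)
1192^128 ≡ 883^2 = 779689 ≡ 3320 (mod 4763)
1192^256 ≡ 3320^2 = 11022400 ≡ 818 (mod 4763)
1192^512 ≡ 818^2 = 669124 ≡ 2304 (mod 4763)
1192^954 = 1192^512 · 1192^256 · 1192^128 · 1192^32 · 1192^16 · 1192^8 · 1192^2 ≡ 2304 · 818 · 3320 · 2106 · 1027 · 3221 · 1490 (mod 4763).
Accumulate the product:
2304 · 818 = 1884672 ≡ 3287
3287 · 3320 = 10912840 ≡ 807
807 · 2106 = 1699542 ≡ 3914
3914 · 1027 = 4019678 ≡ 4469
4469 · 3221 = 14394649 ≡ 863
863 · 1490 = 1285870 ≡ 4623

4623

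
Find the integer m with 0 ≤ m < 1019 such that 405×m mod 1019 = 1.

78

1019 = 2·405 + 209
405 = 1·209 + 196
209 = 1·196 + 13
196 = 15·13 + 1
13 = 13·1 + 0
gcd(405, 1019) = 1, so the inverse exists.
Bézout: 1 = −31·1019 + 78·405.
So 405⁻¹ ≡ 78 (mod 1019).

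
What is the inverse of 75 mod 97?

97 = 1·75 + 22
75 = 3·22 + 9
22 = 2·9 + 4
9 = 2·4 + 1
4 = 4·1 + 0
gcd(75, 97) = 1, so the inverse exists.
Bézout: 1 = −17·97 + 22·75.
So 75⁻¹ ≡ 22 (mod 97).

22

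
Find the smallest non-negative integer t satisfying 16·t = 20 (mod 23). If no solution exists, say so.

gcd(16, 23) = 1, so a unique solution mod 23 exists.
16⁻¹ ≡ 13 (mod 23).
t ≡ 13·20 ≡ 7 (mod 23).

7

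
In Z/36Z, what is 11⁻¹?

23

Apply the Euclidean algorithm and back-substitute:
36 = 3·11 + 3
11 = 3·3 + 2
3 = 1·2 + 1
2 = 2·1 + 0
gcd(11, 36) = 1, so the inverse exists.
Back-substitute for 1:
1 = 1·3 − 1·2
  = −1·11 + 4·3
  = 4·36 − 13·11
So 11⁻¹ ≡ −13 ≡ 23 (mod 36).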